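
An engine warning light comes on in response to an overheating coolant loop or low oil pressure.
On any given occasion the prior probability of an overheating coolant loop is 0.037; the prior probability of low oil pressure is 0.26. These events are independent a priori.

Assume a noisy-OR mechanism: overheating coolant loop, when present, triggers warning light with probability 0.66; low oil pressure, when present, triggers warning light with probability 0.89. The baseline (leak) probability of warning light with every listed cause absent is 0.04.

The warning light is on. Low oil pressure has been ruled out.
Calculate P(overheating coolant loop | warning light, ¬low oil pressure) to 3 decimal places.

Under noisy-OR, P(warning light | causes) = 1 − (1−0.04)·∏(1−qᵢ) over the active causes.
P(warning light | ¬low oil pressure) = 0.04·0.963 + 0.6736·0.037 = 0.038520 + 0.024923 = 0.063443
The overheating coolant loop-present share is 0.6736·0.037 = 0.024923.
P(overheating coolant loop | warning light, ¬low oil pressure) = 0.024923 / 0.063443 ≈ 0.393

P(overheating coolant loop | warning light, ¬low oil pressure) ≈ 0.393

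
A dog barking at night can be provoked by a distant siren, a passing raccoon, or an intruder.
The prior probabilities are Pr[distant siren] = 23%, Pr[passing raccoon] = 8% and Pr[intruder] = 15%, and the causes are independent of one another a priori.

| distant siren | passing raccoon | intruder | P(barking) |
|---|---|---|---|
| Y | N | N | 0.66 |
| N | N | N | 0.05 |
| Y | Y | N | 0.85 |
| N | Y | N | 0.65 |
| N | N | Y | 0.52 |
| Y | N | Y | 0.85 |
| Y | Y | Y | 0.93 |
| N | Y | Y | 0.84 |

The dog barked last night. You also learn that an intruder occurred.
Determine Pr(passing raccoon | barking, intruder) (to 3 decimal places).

By total probability over the 4 (distant siren, passing raccoon) configurations:
  P(barking | intruder) = 0.52*0.77*0.92 + 0.84*0.77*0.08 + 0.85*0.23*0.92 + 0.93*0.23*0.08
        = 0.368368 + 0.051744 + 0.179860 + 0.017112 = 0.617084
The terms with passing raccoon present sum to 0.068856, so
  P(passing raccoon | barking, intruder) = 0.068856 / 0.617084 ≈ 0.112

Pr(passing raccoon | barking, intruder) ≈ 0.112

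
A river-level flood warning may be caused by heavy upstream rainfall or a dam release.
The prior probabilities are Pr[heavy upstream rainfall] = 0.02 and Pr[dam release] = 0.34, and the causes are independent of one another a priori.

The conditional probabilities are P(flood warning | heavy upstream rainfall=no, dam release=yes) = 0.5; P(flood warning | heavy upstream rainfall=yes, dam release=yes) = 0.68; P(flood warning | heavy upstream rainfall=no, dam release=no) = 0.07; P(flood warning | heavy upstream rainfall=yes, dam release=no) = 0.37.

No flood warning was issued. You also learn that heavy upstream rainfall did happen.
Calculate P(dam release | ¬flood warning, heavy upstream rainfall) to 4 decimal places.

P(¬flood warning | heavy upstream rainfall) = 0.63·0.66 + 0.32·0.34 = 0.415800 + 0.108800 = 0.524600
The dam release-present share is 0.32·0.34 = 0.108800.
Hence the posterior is 0.108800/0.524600 ≈ 0.2074.

P(dam release | ¬flood warning, heavy upstream rainfall) ≈ 0.2074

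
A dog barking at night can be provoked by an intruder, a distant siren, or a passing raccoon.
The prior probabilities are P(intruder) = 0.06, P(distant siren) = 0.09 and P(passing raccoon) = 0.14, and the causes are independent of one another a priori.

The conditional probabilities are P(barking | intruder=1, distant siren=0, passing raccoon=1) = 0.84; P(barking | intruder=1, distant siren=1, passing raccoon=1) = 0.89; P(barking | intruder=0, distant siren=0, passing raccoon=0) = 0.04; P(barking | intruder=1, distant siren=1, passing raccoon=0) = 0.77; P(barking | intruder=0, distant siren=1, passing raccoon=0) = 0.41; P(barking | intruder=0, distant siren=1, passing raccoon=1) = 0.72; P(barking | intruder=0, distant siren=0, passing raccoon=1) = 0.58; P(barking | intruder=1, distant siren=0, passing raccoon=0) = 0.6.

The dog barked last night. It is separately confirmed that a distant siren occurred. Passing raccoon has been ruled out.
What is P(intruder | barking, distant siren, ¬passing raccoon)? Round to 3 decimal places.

P(intruder | barking, distant siren, ¬passing raccoon) ≈ 0.107

By total probability over both values of intruder:
  P(barking | distant siren, ¬passing raccoon) = 0.41*0.94 + 0.77*0.06
        = 0.385400 + 0.046200 = 0.431600
Configurations with intruder contribute 0.046200, so
  P(intruder | barking, distant siren, ¬passing raccoon) = 0.046200 / 0.431600 ≈ 0.107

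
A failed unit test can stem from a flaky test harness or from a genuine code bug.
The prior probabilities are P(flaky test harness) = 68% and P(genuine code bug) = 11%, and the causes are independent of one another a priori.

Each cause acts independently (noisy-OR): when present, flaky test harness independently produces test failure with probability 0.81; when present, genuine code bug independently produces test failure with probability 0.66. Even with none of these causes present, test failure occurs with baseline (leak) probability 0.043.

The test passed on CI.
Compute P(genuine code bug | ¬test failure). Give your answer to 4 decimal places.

Under noisy-OR, P(test failure | causes) = 1 − (1−0.043)·∏(1−qᵢ) over the active causes.
P(¬test failure) = 0.957·0.32·0.89 + 0.32538·0.32·0.11 + 0.18183·0.68·0.89 + 0.061822·0.68·0.11 = 0.272554 + 0.011453 + 0.110044 + 0.004624 = 0.398675
Restricting to configurations with genuine code bug present: 0.011453 + 0.004624 = 0.016077.
So P(genuine code bug | ¬test failure) = 0.016077/0.398675 ≈ 0.0403.

P(genuine code bug | ¬test failure) ≈ 0.0403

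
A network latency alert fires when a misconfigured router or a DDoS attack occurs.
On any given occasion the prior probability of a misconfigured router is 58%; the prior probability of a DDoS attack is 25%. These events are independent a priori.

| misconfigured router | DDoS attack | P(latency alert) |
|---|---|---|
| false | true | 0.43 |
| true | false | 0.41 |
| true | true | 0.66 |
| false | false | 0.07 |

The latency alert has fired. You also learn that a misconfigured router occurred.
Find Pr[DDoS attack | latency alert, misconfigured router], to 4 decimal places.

By total probability over both values of DDoS attack:
  P(latency alert | misconfigured router) = 0.41·0.75 + 0.66·0.25
        = 0.307500 + 0.165000 = 0.472500
Keeping only the DDoS attack-present terms gives 0.165000, so
  P(DDoS attack | latency alert, misconfigured router) = 0.165000 / 0.472500 ≈ 0.3492

Pr[DDoS attack | latency alert, misconfigured router] ≈ 0.3492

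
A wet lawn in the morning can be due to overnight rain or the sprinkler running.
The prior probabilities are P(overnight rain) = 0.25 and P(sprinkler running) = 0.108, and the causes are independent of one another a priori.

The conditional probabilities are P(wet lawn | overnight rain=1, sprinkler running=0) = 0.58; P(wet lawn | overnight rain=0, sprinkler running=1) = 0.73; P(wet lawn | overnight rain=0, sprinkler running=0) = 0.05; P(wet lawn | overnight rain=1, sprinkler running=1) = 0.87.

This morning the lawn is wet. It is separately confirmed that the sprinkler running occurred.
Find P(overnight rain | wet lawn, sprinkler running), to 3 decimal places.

By total probability over both values of overnight rain:
  P(wet lawn | sprinkler running) = 0.73·0.75 + 0.87·0.25
        = 0.547500 + 0.217500 = 0.765000
Configurations with overnight rain contribute 0.217500, so
  P(overnight rain | wet lawn, sprinkler running) = 0.217500 / 0.765000 ≈ 0.284

P(overnight rain | wet lawn, sprinkler running) ≈ 0.284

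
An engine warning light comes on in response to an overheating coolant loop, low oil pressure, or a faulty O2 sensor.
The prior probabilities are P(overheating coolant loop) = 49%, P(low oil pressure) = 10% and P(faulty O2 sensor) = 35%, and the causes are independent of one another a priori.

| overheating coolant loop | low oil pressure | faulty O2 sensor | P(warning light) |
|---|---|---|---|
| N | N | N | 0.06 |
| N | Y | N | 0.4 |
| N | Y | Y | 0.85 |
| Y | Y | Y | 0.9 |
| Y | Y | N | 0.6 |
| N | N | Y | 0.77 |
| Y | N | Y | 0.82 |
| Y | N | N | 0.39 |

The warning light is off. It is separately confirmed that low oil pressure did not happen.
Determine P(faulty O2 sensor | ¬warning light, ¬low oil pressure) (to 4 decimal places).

P(faulty O2 sensor | ¬warning light, ¬low oil pressure) ≈ 0.1245

Weight on faulty O2 sensor=true, given the evidence: 0.041055 + 0.030870 = 0.071925
The normalizing constant is 0.94·0.51·0.65 + 0.23·0.51·0.35 + 0.61·0.49·0.65 + 0.18·0.49·0.35 = 0.577820
P(faulty O2 sensor | ¬warning light, ¬low oil pressure) = 0.071925/0.577820 ≈ 0.1245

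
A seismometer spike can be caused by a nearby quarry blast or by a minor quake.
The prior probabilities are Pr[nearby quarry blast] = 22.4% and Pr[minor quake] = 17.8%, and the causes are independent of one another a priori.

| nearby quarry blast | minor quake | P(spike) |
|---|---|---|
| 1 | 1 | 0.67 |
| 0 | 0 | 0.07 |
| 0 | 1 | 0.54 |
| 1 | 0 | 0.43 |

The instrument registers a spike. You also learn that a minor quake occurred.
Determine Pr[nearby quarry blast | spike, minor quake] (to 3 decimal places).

P(spike | minor quake) = 0.54×0.776 + 0.67×0.224 = 0.419040 + 0.150080 = 0.569120
Restricting to configurations with nearby quarry blast present: 0.67×0.224 = 0.150080.
Hence the posterior is 0.150080/0.569120 ≈ 0.264.

Pr[nearby quarry blast | spike, minor quake] ≈ 0.264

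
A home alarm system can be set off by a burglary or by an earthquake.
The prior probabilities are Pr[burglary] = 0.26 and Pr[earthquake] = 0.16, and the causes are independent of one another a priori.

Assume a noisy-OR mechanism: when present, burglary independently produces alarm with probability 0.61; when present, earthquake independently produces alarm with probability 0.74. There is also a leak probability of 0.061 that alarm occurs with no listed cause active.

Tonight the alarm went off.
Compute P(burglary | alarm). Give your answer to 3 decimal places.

P(burglary | alarm) ≈ 0.580

Under noisy-OR, P(alarm | causes) = 1 − (1−0.061)·∏(1−qᵢ) over the active causes.
Numerator (weight on configurations with burglary): 0.138420 + 0.037639 = 0.176059
Normalizer over all consistent configurations: 0.061·0.74·0.84 + 0.75586·0.74·0.16 + 0.63379·0.26·0.84 + 0.904785·0.26·0.16 = 0.303471
P(burglary | alarm) = 0.176059/0.303471 ≈ 0.580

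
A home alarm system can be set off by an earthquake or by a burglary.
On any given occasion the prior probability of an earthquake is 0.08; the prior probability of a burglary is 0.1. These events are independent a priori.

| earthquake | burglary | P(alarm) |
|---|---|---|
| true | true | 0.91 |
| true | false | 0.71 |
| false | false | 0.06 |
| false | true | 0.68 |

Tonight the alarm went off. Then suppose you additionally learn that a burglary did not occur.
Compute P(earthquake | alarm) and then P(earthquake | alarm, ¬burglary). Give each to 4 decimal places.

Enumerate the 4 (earthquake, burglary) configurations and weight by the priors:
  P(alarm) = 0.06*0.92*0.9 + 0.68*0.92*0.1 + 0.71*0.08*0.9 + 0.91*0.08*0.1
        = 0.049680 + 0.062560 + 0.051120 + 0.007280 = 0.170640
The terms with earthquake present sum to 0.058400, so
  P(earthquake | alarm) = 0.058400 / 0.170640 ≈ 0.3422

Now condition on the additional information:
For the numerator, keep only earthquake=true terms: 0.71*0.08 = 0.056800
Normalizer over all consistent configurations: 0.06*0.92 + 0.71*0.08 = 0.112000
P(earthquake | alarm, ¬burglary) = 0.056800/0.112000 ≈ 0.5071
With burglary excluded, earthquake must carry more of the explanatory weight for the alarm.

P(earthquake | alarm) ≈ 0.3422; P(earthquake | alarm, ¬burglary) ≈ 0.5071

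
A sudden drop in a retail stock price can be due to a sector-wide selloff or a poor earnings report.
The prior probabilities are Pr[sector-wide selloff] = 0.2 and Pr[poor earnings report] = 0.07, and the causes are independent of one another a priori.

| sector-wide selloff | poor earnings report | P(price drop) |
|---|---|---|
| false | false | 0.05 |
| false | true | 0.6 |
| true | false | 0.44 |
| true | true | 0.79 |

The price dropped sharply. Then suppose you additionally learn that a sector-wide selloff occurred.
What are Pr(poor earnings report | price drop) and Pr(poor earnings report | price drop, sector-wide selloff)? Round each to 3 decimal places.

Sum P(price drop|·) weighted by the priors over the 4 (sector-wide selloff, poor earnings report) configurations:
  P(price drop) = 0.05×0.8×0.93 + 0.6×0.8×0.07 + 0.44×0.2×0.93 + 0.79×0.2×0.07
        = 0.037200 + 0.033600 + 0.081840 + 0.011060 = 0.163700
Keeping only the poor earnings report-present terms gives 0.044660, so
  P(poor earnings report | price drop) = 0.044660 / 0.163700 ≈ 0.273

With the extra evidence:
Weight on poor earnings report=true, given the evidence: 0.79×0.07 = 0.055300
The normalizing constant is 0.44×0.93 + 0.79×0.07 = 0.464500
P(poor earnings report | price drop, sector-wide selloff) = 0.055300/0.464500 ≈ 0.119

Pr(poor earnings report | price drop) ≈ 0.273; Pr(poor earnings report | price drop, sector-wide selloff) ≈ 0.119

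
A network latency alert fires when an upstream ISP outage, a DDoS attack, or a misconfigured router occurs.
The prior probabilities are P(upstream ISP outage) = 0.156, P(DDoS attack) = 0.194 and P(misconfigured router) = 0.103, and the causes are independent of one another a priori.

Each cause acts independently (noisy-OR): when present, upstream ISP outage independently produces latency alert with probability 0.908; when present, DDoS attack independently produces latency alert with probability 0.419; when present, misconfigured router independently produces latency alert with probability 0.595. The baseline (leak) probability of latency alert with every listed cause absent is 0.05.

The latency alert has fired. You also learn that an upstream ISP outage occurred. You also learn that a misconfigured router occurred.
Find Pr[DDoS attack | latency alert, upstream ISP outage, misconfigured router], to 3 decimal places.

Pr[DDoS attack | latency alert, upstream ISP outage, misconfigured router] ≈ 0.196

Under noisy-OR, P(latency alert | causes) = 1 − (1−0.05)·∏(1−qᵢ) over the active causes.
By total probability over both values of DDoS attack:
  P(latency alert | upstream ISP outage, misconfigured router) = 0.964603×0.806 + 0.979434×0.194
        = 0.777470 + 0.190010 = 0.967480
Configurations with DDoS attack contribute 0.190010, so
  P(DDoS attack | latency alert, upstream ISP outage, misconfigured router) = 0.190010 / 0.967480 ≈ 0.196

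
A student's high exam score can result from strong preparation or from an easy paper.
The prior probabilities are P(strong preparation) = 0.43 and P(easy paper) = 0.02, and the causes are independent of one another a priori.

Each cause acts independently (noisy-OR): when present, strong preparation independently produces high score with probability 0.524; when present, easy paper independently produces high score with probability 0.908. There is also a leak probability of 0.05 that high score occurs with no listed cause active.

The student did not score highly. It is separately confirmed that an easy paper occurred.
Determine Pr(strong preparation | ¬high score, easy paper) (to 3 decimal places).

Pr(strong preparation | ¬high score, easy paper) ≈ 0.264

Under noisy-OR, P(high score | causes) = 1 − (1−0.05)·∏(1−qᵢ) over the active causes.
Numerator (weight on configurations with strong preparation): 0.041602·0.43 = 0.017889
The normalizing constant is 0.0874·0.57 + 0.041602·0.43 = 0.067707
Posterior = 0.017889 / 0.067707 ≈ 0.264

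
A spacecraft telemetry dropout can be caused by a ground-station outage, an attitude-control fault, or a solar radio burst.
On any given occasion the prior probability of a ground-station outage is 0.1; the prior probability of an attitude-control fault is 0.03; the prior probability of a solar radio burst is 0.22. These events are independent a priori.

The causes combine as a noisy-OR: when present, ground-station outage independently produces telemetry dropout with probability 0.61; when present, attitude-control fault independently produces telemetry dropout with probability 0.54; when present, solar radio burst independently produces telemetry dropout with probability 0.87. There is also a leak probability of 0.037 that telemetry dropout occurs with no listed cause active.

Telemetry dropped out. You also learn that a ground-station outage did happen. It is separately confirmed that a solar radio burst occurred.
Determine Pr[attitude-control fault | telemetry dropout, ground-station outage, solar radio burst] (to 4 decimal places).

Under noisy-OR, P(telemetry dropout | causes) = 1 − (1−0.037)·∏(1−qᵢ) over the active causes.
P(telemetry dropout | ground-station outage, solar radio burst) = 0.951176*0.97 + 0.977541*0.03 = 0.922641 + 0.029326 = 0.951967
The attitude-control fault-present share is 0.977541*0.03 = 0.029326.
Hence the posterior is 0.029326/0.951967 ≈ 0.0308.

Pr[attitude-control fault | telemetry dropout, ground-station outage, solar radio burst] ≈ 0.0308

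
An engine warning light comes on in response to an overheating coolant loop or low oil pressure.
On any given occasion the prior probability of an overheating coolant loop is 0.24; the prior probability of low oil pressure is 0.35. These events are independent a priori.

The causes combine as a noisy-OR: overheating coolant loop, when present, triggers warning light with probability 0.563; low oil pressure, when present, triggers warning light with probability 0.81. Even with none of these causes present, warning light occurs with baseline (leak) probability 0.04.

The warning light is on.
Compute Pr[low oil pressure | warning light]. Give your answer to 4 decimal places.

Pr[low oil pressure | warning light] ≈ 0.7277

Under noisy-OR, P(warning light | causes) = 1 − (1−0.04)·∏(1−qᵢ) over the active causes.
P(warning light) = 0.04·0.76·0.65 + 0.8176·0.76·0.35 + 0.58048·0.24·0.65 + 0.920291·0.24·0.35 = 0.019760 + 0.217482 + 0.090555 + 0.077304 = 0.405101
The low oil pressure-present share is 0.217482 + 0.077304 = 0.294786.
Hence the posterior is 0.294786/0.405101 ≈ 0.7277.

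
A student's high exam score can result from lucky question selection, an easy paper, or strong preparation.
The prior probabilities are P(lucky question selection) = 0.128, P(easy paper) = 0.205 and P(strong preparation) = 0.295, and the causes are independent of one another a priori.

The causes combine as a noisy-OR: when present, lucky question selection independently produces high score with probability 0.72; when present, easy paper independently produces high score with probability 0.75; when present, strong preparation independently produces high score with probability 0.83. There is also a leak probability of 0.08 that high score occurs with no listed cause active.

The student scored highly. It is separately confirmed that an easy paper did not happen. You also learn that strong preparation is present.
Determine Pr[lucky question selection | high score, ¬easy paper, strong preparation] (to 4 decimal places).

Under noisy-OR, P(high score | causes) = 1 − (1−0.08)·∏(1−qᵢ) over the active causes.
For the numerator, keep only lucky question selection=true terms: 0.956208×0.128 = 0.122395
Normalizer over all consistent configurations: 0.8436×0.872 + 0.956208×0.128 = 0.858014
P(lucky question selection | high score, ¬easy paper, strong preparation) = 0.122395/0.858014 ≈ 0.1426

Pr[lucky question selection | high score, ¬easy paper, strong preparation] ≈ 0.1426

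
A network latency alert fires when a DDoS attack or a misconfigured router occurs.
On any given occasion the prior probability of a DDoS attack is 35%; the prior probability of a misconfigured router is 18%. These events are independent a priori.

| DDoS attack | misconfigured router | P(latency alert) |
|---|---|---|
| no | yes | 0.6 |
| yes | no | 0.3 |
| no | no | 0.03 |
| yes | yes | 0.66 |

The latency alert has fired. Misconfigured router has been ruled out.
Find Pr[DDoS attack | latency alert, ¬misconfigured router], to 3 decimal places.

Pr[DDoS attack | latency alert, ¬misconfigured router] ≈ 0.843

Weight on DDoS attack=true, given the evidence: 0.3×0.35 = 0.105000
Normalizer over all consistent configurations: 0.03×0.65 + 0.3×0.35 = 0.124500
P(DDoS attack | latency alert, ¬misconfigured router) = 0.105000/0.124500 ≈ 0.843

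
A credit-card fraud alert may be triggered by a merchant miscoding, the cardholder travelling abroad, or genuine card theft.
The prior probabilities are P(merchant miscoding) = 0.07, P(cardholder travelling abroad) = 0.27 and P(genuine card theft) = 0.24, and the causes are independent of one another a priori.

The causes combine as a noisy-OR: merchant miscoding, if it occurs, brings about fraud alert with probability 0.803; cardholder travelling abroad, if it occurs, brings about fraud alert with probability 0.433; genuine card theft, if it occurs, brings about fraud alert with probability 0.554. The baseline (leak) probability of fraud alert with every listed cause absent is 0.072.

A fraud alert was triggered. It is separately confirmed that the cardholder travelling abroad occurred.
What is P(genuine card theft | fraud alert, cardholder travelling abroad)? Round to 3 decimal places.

Under noisy-OR, P(fraud alert | causes) = 1 − (1−0.072)·∏(1−qᵢ) over the active causes.
P(fraud alert | cardholder travelling abroad) = 0.473824*0.93*0.76 + 0.765326*0.93*0.24 + 0.896343*0.07*0.76 + 0.953769*0.07*0.24 = 0.334899 + 0.170821 + 0.047685 + 0.016023 = 0.569428
The genuine card theft-present share is 0.170821 + 0.016023 = 0.186844.
So P(genuine card theft | fraud alert, cardholder travelling abroad) = 0.186844/0.569428 ≈ 0.328.

P(genuine card theft | fraud alert, cardholder travelling abroad) ≈ 0.328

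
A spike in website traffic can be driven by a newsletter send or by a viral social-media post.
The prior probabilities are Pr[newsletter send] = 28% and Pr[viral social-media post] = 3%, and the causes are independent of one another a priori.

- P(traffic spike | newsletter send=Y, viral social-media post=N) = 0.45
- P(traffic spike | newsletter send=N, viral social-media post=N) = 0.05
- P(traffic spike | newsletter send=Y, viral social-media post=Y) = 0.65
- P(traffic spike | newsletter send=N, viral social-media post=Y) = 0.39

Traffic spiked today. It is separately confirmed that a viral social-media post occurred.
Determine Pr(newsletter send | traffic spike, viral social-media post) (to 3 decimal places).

Numerator (weight on configurations with newsletter send): 0.65·0.28 = 0.182000
Denominator P(traffic spike | viral social-media post): 0.39·0.72 + 0.65·0.28 = 0.462800
Posterior = 0.182000 / 0.462800 ≈ 0.393

Pr(newsletter send | traffic spike, viral social-media post) ≈ 0.393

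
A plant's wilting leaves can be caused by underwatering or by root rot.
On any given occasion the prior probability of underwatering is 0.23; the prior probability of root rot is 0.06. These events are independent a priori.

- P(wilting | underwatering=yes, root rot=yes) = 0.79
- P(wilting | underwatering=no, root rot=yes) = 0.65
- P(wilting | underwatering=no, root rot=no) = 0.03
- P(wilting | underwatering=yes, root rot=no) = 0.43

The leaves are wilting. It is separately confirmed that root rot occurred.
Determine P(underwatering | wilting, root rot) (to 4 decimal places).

P(underwatering | wilting, root rot) ≈ 0.2663

Sum P(wilting|·) weighted by the priors over both values of underwatering:
  P(wilting | root rot) = 0.65·0.77 + 0.79·0.23
        = 0.500500 + 0.181700 = 0.682200
The terms with underwatering present sum to 0.181700, so
  P(underwatering | wilting, root rot) = 0.181700 / 0.682200 ≈ 0.2663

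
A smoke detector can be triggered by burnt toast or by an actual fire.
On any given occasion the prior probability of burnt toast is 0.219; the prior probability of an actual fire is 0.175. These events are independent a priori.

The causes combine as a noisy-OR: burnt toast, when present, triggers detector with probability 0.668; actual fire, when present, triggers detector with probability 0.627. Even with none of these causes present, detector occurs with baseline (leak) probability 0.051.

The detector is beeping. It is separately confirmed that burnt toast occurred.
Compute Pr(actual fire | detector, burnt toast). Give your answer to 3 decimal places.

Under noisy-OR, P(detector | causes) = 1 − (1−0.051)·∏(1−qᵢ) over the active causes.
P(detector | burnt toast) = 0.684932·0.825 + 0.88248·0.175 = 0.565069 + 0.154434 = 0.719503
Restricting to configurations with actual fire present: 0.88248·0.175 = 0.154434.
So P(actual fire | detector, burnt toast) = 0.154434/0.719503 ≈ 0.215.

Pr(actual fire | detector, burnt toast) ≈ 0.215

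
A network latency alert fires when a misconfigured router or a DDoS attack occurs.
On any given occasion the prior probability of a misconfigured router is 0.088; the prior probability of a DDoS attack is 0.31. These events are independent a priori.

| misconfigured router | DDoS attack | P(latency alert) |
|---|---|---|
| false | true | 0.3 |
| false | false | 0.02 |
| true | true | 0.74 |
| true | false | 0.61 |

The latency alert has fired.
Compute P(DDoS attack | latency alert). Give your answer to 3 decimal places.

Sum P(latency alert|·) weighted by the priors over the 4 (misconfigured router, DDoS attack) configurations:
  P(latency alert) = 0.02*0.912*0.69 + 0.3*0.912*0.31 + 0.61*0.088*0.69 + 0.74*0.088*0.31
        = 0.012586 + 0.084816 + 0.037039 + 0.020187 = 0.154628
Configurations with DDoS attack contribute 0.105003, so
  P(DDoS attack | latency alert) = 0.105003 / 0.154628 ≈ 0.679

P(DDoS attack | latency alert) ≈ 0.679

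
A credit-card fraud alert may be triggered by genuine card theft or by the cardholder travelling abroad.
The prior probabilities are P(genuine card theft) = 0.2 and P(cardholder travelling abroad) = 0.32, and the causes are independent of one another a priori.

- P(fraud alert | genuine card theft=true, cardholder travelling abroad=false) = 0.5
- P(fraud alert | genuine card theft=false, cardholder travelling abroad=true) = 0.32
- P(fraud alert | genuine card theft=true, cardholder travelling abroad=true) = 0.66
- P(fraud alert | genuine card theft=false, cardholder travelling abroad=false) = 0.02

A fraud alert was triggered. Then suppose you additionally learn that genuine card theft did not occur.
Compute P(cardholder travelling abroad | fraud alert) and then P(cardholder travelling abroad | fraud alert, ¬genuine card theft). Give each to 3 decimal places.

P(cardholder travelling abroad | fraud alert) ≈ 0.612; P(cardholder travelling abroad | fraud alert, ¬genuine card theft) ≈ 0.883

Weight on cardholder travelling abroad=true, given the evidence: 0.081920 + 0.042240 = 0.124160
Denominator P(fraud alert): 0.02×0.8×0.68 + 0.32×0.8×0.32 + 0.5×0.2×0.68 + 0.66×0.2×0.32 = 0.203040
Posterior = 0.124160 / 0.203040 ≈ 0.612

Now condition on the additional information:
Enumerate both values of cardholder travelling abroad and weight by the priors:
  P(fraud alert | ¬genuine card theft) = 0.02·0.68 + 0.32·0.32
        = 0.013600 + 0.102400 = 0.116000
Configurations with cardholder travelling abroad contribute 0.102400, so
  P(cardholder travelling abroad | fraud alert, ¬genuine card theft) = 0.102400 / 0.116000 ≈ 0.883
With genuine card theft excluded, cardholder travelling abroad must carry more of the explanatory weight for the fraud alert.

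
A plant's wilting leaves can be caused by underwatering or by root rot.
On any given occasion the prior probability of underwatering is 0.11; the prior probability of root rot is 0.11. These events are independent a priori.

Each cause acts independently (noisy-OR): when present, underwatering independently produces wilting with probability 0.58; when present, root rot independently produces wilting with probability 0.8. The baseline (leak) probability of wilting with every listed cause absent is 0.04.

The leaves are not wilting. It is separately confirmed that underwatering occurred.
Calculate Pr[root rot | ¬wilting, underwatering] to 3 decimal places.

Pr[root rot | ¬wilting, underwatering] ≈ 0.024

Under noisy-OR, P(wilting | causes) = 1 − (1−0.04)·∏(1−qᵢ) over the active causes.
Enumerate both values of root rot and weight by the priors:
  P(¬wilting | underwatering) = 0.4032×0.89 + 0.08064×0.11
        = 0.358848 + 0.008870 = 0.367718
The terms with root rot present sum to 0.008870, so
  P(root rot | ¬wilting, underwatering) = 0.008870 / 0.367718 ≈ 0.024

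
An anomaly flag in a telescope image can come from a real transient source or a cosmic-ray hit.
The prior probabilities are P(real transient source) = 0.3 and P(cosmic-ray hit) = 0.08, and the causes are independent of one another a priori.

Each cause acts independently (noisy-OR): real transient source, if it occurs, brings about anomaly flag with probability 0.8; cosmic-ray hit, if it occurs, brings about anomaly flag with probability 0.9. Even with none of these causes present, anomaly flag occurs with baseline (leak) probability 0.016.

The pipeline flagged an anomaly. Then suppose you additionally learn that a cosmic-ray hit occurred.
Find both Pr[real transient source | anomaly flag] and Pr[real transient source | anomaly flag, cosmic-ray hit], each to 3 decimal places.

Pr[real transient source | anomaly flag] ≈ 0.801; Pr[real transient source | anomaly flag, cosmic-ray hit] ≈ 0.318

Under noisy-OR, P(anomaly flag | causes) = 1 − (1−0.016)·∏(1−qᵢ) over the active causes.
P(anomaly flag) = 0.016·0.7·0.92 + 0.9016·0.7·0.08 + 0.8032·0.3·0.92 + 0.98032·0.3·0.08 = 0.010304 + 0.050490 + 0.221683 + 0.023528 = 0.306005
Restricting to configurations with real transient source present: 0.221683 + 0.023528 = 0.245211.
So P(real transient source | anomaly flag) = 0.245211/0.306005 ≈ 0.801.

Now also conditioning on cosmic-ray hit=true:
Sum P(anomaly flag|·) weighted by the priors over both values of real transient source:
  P(anomaly flag | cosmic-ray hit) = 0.9016×0.7 + 0.98032×0.3
        = 0.631120 + 0.294096 = 0.925216
The terms with real transient source present sum to 0.294096, so
  P(real transient source | anomaly flag, cosmic-ray hit) = 0.294096 / 0.925216 ≈ 0.318
This is intercausal reasoning (explaining away): once cosmic-ray hit accounts for the anomaly flag, real transient source becomes less likely.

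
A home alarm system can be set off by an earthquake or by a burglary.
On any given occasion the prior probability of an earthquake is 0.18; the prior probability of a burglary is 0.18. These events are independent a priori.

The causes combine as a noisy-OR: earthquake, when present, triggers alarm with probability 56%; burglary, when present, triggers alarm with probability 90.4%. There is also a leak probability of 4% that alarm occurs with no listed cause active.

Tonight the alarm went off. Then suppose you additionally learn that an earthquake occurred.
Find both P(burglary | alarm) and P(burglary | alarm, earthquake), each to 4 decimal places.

P(burglary | alarm) ≈ 0.5955; P(burglary | alarm, earthquake) ≈ 0.2672

Under noisy-OR, P(alarm | causes) = 1 − (1−0.04)·∏(1−qᵢ) over the active causes.
P(alarm) = 0.04*0.82*0.82 + 0.90784*0.82*0.18 + 0.5776*0.18*0.82 + 0.95945*0.18*0.18 = 0.026896 + 0.133997 + 0.085254 + 0.031086 = 0.277233
The burglary-present share is 0.133997 + 0.031086 = 0.165083.
So P(burglary | alarm) = 0.165083/0.277233 ≈ 0.5955.

Now condition on the additional information:
P(alarm | earthquake) = 0.5776*0.82 + 0.95945*0.18 = 0.473632 + 0.172701 = 0.646333
Restricting to configurations with burglary present: 0.95945*0.18 = 0.172701.
So P(burglary | alarm, earthquake) = 0.172701/0.646333 ≈ 0.2672.
This is intercausal reasoning (explaining away): once earthquake accounts for the alarm, burglary becomes less likely.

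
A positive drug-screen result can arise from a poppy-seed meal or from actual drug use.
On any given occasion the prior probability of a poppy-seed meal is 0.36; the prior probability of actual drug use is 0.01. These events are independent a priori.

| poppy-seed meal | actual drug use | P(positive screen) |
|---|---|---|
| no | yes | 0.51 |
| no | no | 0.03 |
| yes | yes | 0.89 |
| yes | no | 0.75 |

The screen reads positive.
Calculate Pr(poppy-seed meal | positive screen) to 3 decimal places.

For the numerator, keep only poppy-seed meal=true terms: 0.267300 + 0.003204 = 0.270504
Denominator P(positive screen): 0.03·0.64·0.99 + 0.51·0.64·0.01 + 0.75·0.36·0.99 + 0.89·0.36·0.01 = 0.292776
Posterior = 0.270504 / 0.292776 ≈ 0.924

Pr(poppy-seed meal | positive screen) ≈ 0.924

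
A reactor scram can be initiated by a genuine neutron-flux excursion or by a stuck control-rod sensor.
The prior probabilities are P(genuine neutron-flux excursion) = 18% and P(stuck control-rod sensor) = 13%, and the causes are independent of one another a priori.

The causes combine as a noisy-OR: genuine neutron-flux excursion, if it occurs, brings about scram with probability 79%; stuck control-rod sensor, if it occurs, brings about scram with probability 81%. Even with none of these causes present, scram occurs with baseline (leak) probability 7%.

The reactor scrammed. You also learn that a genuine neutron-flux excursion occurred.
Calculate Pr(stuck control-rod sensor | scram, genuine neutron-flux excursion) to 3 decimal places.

Under noisy-OR, P(scram | causes) = 1 − (1−0.07)·∏(1−qᵢ) over the active causes.
P(scram | genuine neutron-flux excursion) = 0.8047·0.87 + 0.962893·0.13 = 0.700089 + 0.125176 = 0.825265
Restricting to configurations with stuck control-rod sensor present: 0.962893·0.13 = 0.125176.
Hence the posterior is 0.125176/0.825265 ≈ 0.152.

Pr(stuck control-rod sensor | scram, genuine neutron-flux excursion) ≈ 0.152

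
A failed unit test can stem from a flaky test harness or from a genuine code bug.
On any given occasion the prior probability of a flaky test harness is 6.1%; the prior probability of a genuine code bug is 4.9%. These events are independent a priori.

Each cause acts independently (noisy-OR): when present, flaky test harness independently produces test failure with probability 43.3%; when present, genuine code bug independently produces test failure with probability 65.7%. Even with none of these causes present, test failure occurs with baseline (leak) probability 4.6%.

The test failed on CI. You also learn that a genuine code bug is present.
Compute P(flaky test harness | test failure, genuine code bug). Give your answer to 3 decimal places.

Under noisy-OR, P(test failure | causes) = 1 − (1−0.046)·∏(1−qᵢ) over the active causes.
P(test failure | genuine code bug) = 0.672778·0.939 + 0.814465·0.061 = 0.631739 + 0.049682 = 0.681421
The flaky test harness-present share is 0.814465·0.061 = 0.049682.
So P(flaky test harness | test failure, genuine code bug) = 0.049682/0.681421 ≈ 0.073.

P(flaky test harness | test failure, genuine code bug) ≈ 0.073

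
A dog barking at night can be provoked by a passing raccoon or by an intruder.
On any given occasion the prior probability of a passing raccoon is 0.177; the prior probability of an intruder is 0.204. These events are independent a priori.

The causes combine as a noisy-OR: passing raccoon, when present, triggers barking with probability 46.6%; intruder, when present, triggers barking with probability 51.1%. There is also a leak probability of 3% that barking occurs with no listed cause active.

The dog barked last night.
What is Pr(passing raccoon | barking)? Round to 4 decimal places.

Pr(passing raccoon | barking) ≈ 0.4679

Under noisy-OR, P(barking | causes) = 1 − (1−0.03)·∏(1−qᵢ) over the active causes.
By total probability over the 4 (passing raccoon, intruder) configurations:
  P(barking) = 0.03×0.823×0.796 + 0.52567×0.823×0.204 + 0.48202×0.177×0.796 + 0.746708×0.177×0.204
        = 0.019653 + 0.088256 + 0.067913 + 0.026962 = 0.202784
The terms with passing raccoon present sum to 0.094875, so
  P(passing raccoon | barking) = 0.094875 / 0.202784 ≈ 0.4679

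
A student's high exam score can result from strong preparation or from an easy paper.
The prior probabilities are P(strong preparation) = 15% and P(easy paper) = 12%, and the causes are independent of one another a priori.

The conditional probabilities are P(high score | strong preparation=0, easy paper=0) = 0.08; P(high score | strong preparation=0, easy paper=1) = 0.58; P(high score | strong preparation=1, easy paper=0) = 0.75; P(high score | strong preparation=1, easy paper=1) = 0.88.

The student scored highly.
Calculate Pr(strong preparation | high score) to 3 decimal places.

Pr(strong preparation | high score) ≈ 0.491

Numerator (weight on configurations with strong preparation): 0.099000 + 0.015840 = 0.114840
The normalizing constant is 0.08·0.85·0.88 + 0.58·0.85·0.12 + 0.75·0.15·0.88 + 0.88·0.15·0.12 = 0.233840
P(strong preparation | high score) = 0.114840/0.233840 ≈ 0.491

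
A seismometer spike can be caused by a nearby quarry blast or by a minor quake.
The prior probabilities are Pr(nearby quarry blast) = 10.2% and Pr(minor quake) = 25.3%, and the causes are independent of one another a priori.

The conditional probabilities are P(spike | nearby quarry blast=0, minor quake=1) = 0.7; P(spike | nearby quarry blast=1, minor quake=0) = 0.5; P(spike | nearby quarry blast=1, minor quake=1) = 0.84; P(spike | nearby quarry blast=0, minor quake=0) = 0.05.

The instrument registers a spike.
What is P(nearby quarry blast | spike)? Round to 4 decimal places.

P(spike) = 0.05·0.898·0.747 + 0.7·0.898·0.253 + 0.5·0.102·0.747 + 0.84·0.102·0.253 = 0.033540 + 0.159036 + 0.038097 + 0.021677 = 0.252350
Restricting to configurations with nearby quarry blast present: 0.038097 + 0.021677 = 0.059774.
So P(nearby quarry blast | spike) = 0.059774/0.252350 ≈ 0.2369.

P(nearby quarry blast | spike) ≈ 0.2369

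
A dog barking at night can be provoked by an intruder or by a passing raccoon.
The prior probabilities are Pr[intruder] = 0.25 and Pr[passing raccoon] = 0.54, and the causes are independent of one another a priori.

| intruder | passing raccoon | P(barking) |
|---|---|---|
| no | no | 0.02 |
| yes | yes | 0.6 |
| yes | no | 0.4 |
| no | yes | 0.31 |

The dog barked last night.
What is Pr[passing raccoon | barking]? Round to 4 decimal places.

Pr[passing raccoon | barking] ≈ 0.7961

For the numerator, keep only passing raccoon=true terms: 0.125550 + 0.081000 = 0.206550
Normalizer over all consistent configurations: 0.02·0.75·0.46 + 0.31·0.75·0.54 + 0.4·0.25·0.46 + 0.6·0.25·0.54 = 0.259450
Posterior = 0.206550 / 0.259450 ≈ 0.7961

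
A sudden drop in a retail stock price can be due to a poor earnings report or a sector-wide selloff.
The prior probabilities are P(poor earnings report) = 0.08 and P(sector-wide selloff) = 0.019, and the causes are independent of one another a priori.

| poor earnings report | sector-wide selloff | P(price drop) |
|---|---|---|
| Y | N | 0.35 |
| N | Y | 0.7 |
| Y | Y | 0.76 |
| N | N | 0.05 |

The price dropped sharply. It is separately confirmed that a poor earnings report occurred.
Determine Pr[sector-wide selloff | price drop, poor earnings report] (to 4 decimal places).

Enumerate both values of sector-wide selloff and weight by the priors:
  P(price drop | poor earnings report) = 0.35×0.981 + 0.76×0.019
        = 0.343350 + 0.014440 = 0.357790
Keeping only the sector-wide selloff-present terms gives 0.014440, so
  P(sector-wide selloff | price drop, poor earnings report) = 0.014440 / 0.357790 ≈ 0.0404

Pr[sector-wide selloff | price drop, poor earnings report] ≈ 0.0404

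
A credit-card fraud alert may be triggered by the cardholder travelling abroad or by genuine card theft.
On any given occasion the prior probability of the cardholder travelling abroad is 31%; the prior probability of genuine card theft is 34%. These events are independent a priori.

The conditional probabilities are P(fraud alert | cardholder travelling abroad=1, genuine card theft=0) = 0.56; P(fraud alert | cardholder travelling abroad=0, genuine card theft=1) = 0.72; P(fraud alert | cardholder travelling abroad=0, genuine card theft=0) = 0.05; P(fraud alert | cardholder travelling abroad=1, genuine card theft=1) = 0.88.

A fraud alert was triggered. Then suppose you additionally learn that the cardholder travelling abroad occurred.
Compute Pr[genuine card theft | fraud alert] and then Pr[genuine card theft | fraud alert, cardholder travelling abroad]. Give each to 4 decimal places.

Sum P(fraud alert|·) weighted by the priors over the 4 (cardholder travelling abroad, genuine card theft) configurations:
  P(fraud alert) = 0.05·0.69·0.66 + 0.72·0.69·0.34 + 0.56·0.31·0.66 + 0.88·0.31·0.34
        = 0.022770 + 0.168912 + 0.114576 + 0.092752 = 0.399010
Configurations with genuine card theft contribute 0.261664, so
  P(genuine card theft | fraud alert) = 0.261664 / 0.399010 ≈ 0.6558

Now also conditioning on cardholder travelling abroad=true:
Numerator (weight on configurations with genuine card theft): 0.88*0.34 = 0.299200
The normalizing constant is 0.56*0.66 + 0.88*0.34 = 0.668800
P(genuine card theft | fraud alert, cardholder travelling abroad) = 0.299200/0.668800 ≈ 0.4474
The drop from 0.6558 to 0.4474 is the explaining-away (discounting) effect.

Pr[genuine card theft | fraud alert] ≈ 0.6558; Pr[genuine card theft | fraud alert, cardholder travelling abroad] ≈ 0.4474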